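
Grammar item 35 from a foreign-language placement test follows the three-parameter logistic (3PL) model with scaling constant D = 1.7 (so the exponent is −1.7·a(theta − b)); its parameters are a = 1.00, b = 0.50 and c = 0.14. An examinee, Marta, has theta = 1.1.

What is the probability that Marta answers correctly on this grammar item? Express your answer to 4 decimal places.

P(theta) = c + (1 − c) · 1 / (1 + exp(−D·a(theta − b)))
Exponent: 1.7 × 1.00 × (1.1 − 0.50) = 1.0200
1/(1 + e^{-1.0200}) = 0.7350
P = 0.14 + 0.86 × 0.7350 = 0.7721

0.7721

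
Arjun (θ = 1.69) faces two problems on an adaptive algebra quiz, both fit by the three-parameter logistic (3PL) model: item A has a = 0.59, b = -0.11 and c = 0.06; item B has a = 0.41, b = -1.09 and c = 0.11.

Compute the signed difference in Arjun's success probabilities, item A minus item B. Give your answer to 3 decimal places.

P(θ) = c + (1 − c) · 1 / (1 + exp(−a(θ − b)))
P_A = 0.7585
P_B = 0.7843
P_A − P_B = -0.0258

-0.026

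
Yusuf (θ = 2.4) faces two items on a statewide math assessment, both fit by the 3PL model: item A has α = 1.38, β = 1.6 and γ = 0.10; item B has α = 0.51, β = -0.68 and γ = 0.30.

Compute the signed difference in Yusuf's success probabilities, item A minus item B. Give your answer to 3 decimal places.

P(θ) = γ + (1 − γ) · 1 / (1 + exp(−α(θ − β)))
P_A = 0.7759
P_B = 0.8795
P_A − P_B = -0.1036

-0.104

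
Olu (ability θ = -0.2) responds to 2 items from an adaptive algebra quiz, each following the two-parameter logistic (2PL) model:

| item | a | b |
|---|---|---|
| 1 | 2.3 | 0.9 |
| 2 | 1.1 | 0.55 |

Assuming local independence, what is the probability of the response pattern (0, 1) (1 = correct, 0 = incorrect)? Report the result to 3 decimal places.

P(θ) = 1 / (1 + exp(−a(θ − b)))
P_1 = 1/(1+e^{2.5300}) = 0.0738
P_2 = 1/(1+e^{0.8250}) = 0.3047
L = (1−P_1) × P_2 = 0.9262 × 0.3047 = 0.28222

0.282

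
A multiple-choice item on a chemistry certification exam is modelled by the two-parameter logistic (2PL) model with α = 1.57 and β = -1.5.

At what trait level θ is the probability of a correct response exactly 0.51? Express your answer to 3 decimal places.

-1.475

P(θ) = 1 / (1 + exp(−α(θ − β)))
logit = ln(0.5100/0.4900) = 0.0400
θ = β + logit/(α) = -1.5 + 0.0400/1.5700 = -1.4745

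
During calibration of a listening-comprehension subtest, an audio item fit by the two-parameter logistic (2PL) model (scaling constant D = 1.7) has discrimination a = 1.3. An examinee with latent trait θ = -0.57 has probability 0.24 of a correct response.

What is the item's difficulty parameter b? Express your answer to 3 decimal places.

-0.048

P(θ) = 1 / (1 + exp(−D·a(θ − b)))
logit(0.24) = ln(0.24/0.76) = -1.1527
b = θ − logit/(1.7·a) = -0.57 − (-1.1527)/2.2100 = -0.0484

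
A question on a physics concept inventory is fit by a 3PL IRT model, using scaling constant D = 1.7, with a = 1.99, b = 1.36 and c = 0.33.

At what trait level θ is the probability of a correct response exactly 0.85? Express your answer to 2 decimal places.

1.73

P(θ) = c + (1 − c) · 1 / (1 + exp(−D·a(θ − b)))
Remove guessing floor: (0.85 − 0.33)/(1 − 0.33) = 0.7761
logit = ln(0.7761/0.2239) = 1.2432
θ = b + logit/(1.7·a) = 1.36 + 1.2432/3.3830 = 1.7275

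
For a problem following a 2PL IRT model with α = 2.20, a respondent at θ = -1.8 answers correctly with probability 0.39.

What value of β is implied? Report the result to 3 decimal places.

P(θ) = 1 / (1 + exp(−α(θ − β)))
logit(0.39) = ln(0.39/0.61) = -0.4473
β = θ − logit/(α) = -1.8 − (-0.4473)/2.2000 = -1.5967

-1.597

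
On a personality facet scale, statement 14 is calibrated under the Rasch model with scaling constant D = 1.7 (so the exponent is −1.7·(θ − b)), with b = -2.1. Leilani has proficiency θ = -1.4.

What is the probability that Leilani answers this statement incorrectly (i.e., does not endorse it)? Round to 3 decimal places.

0.233

P(θ) = 1 / (1 + exp(−D·(θ − b)))
Exponent: 1.7 × (-1.4 − (-2.1)) = 1.1900
1/(1 + e^{-1.1900}) = 0.7667
P = 0.7667
P(incorrect) = 1 − 0.7667 = 0.2333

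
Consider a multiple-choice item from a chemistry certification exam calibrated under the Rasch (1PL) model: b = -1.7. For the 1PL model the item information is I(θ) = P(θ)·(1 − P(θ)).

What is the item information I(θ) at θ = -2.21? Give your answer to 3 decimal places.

P = 1/(1+e^{0.5100}) = 0.3752
P(1−P) = 0.3752 × 0.6248 = 0.2344
I = P(1−P) = 0.23442

0.234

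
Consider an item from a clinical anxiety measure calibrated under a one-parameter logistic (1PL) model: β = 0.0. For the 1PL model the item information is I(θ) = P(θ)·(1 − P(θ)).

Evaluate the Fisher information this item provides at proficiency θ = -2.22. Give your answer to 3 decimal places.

P = 1/(1+e^{2.2200}) = 0.0980
P(1−P) = 0.0980 × 0.9020 = 0.0884
I = P(1−P) = 0.08837

0.088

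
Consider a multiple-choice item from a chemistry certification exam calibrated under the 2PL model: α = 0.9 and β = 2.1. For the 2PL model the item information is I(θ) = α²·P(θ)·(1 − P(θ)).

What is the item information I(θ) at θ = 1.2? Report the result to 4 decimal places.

P = 1/(1+e^{0.8100}) = 0.3079
P(1−P) = 0.3079 × 0.6921 = 0.2131
I = α² × P(1−P) = 0.9² × 0.2131 = 0.17261

0.1726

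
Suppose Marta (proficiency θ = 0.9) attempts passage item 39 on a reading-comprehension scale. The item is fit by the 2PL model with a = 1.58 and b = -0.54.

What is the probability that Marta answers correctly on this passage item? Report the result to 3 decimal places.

P(θ) = 1 / (1 + exp(−a(θ − b)))
Exponent: 1.58 × (0.9 − (-0.54)) = 2.2752
1/(1 + e^{-2.2752}) = 0.9068

0.907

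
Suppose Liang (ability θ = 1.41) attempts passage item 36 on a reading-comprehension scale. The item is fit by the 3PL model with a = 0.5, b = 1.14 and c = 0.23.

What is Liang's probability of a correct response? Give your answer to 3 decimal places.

0.641

P(θ) = c + (1 − c) · 1 / (1 + exp(−a(θ − b)))
Exponent: 0.5 × (1.41 − 1.14) = 0.1350
1/(1 + e^{-0.1350}) = 0.5337
P = 0.23 + 0.77 × 0.5337 = 0.6409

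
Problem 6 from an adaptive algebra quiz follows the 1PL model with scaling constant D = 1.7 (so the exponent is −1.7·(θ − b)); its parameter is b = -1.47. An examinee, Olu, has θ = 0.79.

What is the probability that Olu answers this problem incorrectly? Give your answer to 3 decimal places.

P(θ) = 1 / (1 + exp(−D·(θ − b)))
Exponent: 1.7 × (0.79 − (-1.47)) = 3.8420
1/(1 + e^{-3.8420}) = 0.9790
P = 0.9790
P(incorrect) = 1 − 0.9790 = 0.0210

0.021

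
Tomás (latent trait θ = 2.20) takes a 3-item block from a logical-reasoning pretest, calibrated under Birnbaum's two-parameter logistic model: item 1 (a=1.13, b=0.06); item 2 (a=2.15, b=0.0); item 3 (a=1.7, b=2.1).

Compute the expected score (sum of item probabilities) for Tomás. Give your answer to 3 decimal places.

2.452

P(θ) = 1 / (1 + exp(−a(θ − b)))
P_1 = 1/(1+e^{-2.4182}) = 0.9182
P_2 = 1/(1+e^{-4.7300}) = 0.9913
P_3 = 1/(1+e^{-0.1700}) = 0.5424
E[score] = 0.9182 + 0.9913 + 0.5424 = 2.4519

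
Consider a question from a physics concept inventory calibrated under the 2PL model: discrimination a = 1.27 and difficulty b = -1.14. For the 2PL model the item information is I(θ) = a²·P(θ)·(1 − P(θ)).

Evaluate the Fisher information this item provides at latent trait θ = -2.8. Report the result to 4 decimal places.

0.1558

P = 1/(1+e^{2.1082}) = 0.1083
P(1−P) = 0.1083 × 0.8917 = 0.0966
I = a² × P(1−P) = 1.27² × 0.0966 = 0.15576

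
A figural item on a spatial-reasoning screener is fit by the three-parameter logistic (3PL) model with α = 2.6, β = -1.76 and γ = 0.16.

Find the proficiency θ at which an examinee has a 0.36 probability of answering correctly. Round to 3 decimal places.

-2.207

P(θ) = γ + (1 − γ) · 1 / (1 + exp(−α(θ − β)))
Remove guessing floor: (0.36 − 0.16)/(1 − 0.16) = 0.2381
logit = ln(0.2381/0.7619) = -1.1632
θ = β + logit/(α) = -1.76 + (-1.1632)/2.6000 = -2.2074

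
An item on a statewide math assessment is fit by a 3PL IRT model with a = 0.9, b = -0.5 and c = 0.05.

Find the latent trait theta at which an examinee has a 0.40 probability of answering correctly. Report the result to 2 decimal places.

P(theta) = c + (1 − c) · 1 / (1 + exp(−a(theta − b)))
Remove guessing floor: (0.40 − 0.05)/(1 − 0.05) = 0.3684
logit = ln(0.3684/0.6316) = -0.5390
theta = b + logit/(a) = -0.5 + (-0.5390)/0.9000 = -1.0989

-1.10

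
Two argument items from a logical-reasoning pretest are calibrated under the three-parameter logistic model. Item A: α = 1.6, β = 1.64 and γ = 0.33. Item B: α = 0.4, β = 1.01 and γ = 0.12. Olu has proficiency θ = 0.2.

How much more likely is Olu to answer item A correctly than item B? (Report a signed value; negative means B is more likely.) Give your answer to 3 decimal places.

-0.099

P(θ) = γ + (1 − γ) · 1 / (1 + exp(−α(θ − β)))
P_A = 0.3908
P_B = 0.4893
P_A − P_B = -0.0985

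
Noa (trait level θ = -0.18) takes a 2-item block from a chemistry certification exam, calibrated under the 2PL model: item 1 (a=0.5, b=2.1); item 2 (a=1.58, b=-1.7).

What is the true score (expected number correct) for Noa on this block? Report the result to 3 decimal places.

P(θ) = 1 / (1 + exp(−a(θ − b)))
P_1 = 1/(1+e^{1.1400}) = 0.2423
P_2 = 1/(1+e^{-2.4016}) = 0.9169
E[score] = 0.2423 + 0.9169 = 1.1593

1.159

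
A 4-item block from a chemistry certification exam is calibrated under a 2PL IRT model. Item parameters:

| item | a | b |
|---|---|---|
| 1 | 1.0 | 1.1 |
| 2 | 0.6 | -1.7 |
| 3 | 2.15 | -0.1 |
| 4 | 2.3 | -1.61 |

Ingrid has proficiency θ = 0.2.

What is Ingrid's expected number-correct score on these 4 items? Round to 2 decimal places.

2.69

P(θ) = 1 / (1 + exp(−a(θ − b)))
P_1 = 1/(1+e^{0.9000}) = 0.2891
P_2 = 1/(1+e^{-1.1400}) = 0.7577
P_3 = 1/(1+e^{-0.6450}) = 0.6559
P_4 = 1/(1+e^{-4.1630}) = 0.9847
E[score] = 0.2891 + 0.7577 + 0.6559 + 0.9847 = 2.6873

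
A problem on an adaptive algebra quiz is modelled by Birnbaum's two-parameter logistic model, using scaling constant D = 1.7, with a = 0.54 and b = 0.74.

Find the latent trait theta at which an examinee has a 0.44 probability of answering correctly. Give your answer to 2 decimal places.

P(theta) = 1 / (1 + exp(−D·a(theta − b)))
logit = ln(0.4400/0.5600) = -0.2412
theta = b + logit/(1.7·a) = 0.74 + (-0.2412)/0.9180 = 0.4773

0.48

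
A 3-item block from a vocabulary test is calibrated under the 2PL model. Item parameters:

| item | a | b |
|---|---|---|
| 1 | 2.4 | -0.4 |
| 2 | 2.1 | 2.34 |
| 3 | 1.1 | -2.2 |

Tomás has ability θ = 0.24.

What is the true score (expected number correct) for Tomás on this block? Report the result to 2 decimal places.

1.77

P(θ) = 1 / (1 + exp(−a(θ − b)))
P_1 = 1/(1+e^{-1.5360}) = 0.8229
P_2 = 1/(1+e^{4.4100}) = 0.0120
P_3 = 1/(1+e^{-2.6840}) = 0.9361
E[score] = 0.8229 + 0.0120 + 0.9361 = 1.7710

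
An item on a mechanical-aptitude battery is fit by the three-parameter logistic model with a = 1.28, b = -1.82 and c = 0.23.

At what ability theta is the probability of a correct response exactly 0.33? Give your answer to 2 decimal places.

-3.31

P(theta) = c + (1 − c) · 1 / (1 + exp(−a(theta − b)))
Remove guessing floor: (0.33 − 0.23)/(1 − 0.23) = 0.1299
logit = ln(0.1299/0.8701) = -1.9021
theta = b + logit/(a) = -1.82 + (-1.9021)/1.2800 = -3.3060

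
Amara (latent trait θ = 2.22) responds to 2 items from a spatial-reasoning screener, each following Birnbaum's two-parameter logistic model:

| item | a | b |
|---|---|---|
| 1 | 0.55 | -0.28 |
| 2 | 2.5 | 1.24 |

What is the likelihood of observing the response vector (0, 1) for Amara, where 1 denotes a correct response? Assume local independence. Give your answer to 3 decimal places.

P(θ) = 1 / (1 + exp(−a(θ − b)))
P_1 = 1/(1+e^{-1.3750}) = 0.7982
P_2 = 1/(1+e^{-2.4500}) = 0.9206
L = (1−P_1) × P_2 = 0.2018 × 0.9206 = 0.18578

0.186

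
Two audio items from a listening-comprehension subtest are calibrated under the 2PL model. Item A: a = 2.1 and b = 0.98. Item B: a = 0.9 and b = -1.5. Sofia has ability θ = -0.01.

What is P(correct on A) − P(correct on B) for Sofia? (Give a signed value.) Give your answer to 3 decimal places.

P(θ) = 1 / (1 + exp(−a(θ − b)))
P_A = 0.1112
P_B = 0.7927
P_A − P_B = -0.6815

-0.681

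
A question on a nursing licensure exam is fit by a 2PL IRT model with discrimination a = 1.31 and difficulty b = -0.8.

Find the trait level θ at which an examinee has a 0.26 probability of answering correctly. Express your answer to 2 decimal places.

P(θ) = 1 / (1 + exp(−a(θ − b)))
logit = ln(0.2600/0.7400) = -1.0460
θ = b + logit/(a) = -0.8 + (-1.0460)/1.3100 = -1.5984

-1.60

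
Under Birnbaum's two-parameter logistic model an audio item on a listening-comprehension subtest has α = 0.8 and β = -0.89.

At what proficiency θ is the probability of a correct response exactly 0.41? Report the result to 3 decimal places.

-1.345

P(θ) = 1 / (1 + exp(−α(θ − β)))
logit = ln(0.4100/0.5900) = -0.3640
θ = β + logit/(α) = -0.89 + (-0.3640)/0.8000 = -1.3450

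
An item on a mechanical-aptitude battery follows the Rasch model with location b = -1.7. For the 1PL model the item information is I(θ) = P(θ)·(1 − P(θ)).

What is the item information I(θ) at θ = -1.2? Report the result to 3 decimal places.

0.235

P = 1/(1+e^{-0.5000}) = 0.6225
P(1−P) = 0.6225 × 0.3775 = 0.2350
I = P(1−P) = 0.23500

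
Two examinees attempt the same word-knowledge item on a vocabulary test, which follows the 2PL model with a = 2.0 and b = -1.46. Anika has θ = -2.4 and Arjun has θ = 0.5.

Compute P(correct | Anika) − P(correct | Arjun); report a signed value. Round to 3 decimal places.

P(θ) = 1 / (1 + exp(−a(θ − b)))
P(Anika) = 0.1324  [exponent -1.8800]
P(Arjun) = 0.9805  [exponent 3.9200]
Difference = 0.1324 − 0.9805 = -0.8482

-0.848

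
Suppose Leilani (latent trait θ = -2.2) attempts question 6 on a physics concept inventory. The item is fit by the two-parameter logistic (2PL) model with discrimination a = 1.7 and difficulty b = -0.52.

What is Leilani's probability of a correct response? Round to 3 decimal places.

P(θ) = 1 / (1 + exp(−a(θ − b)))
Exponent: 1.7 × (-2.2 − (-0.52)) = -2.8560
1/(1 + e^{2.8560}) = 0.0544

0.054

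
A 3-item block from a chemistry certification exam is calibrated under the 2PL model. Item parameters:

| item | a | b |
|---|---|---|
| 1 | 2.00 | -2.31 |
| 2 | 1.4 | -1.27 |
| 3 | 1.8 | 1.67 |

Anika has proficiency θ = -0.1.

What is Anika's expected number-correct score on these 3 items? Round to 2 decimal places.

1.87

P(θ) = 1 / (1 + exp(−a(θ − b)))
P_1 = 1/(1+e^{-4.4200}) = 0.9881
P_2 = 1/(1+e^{-1.6380}) = 0.8373
P_3 = 1/(1+e^{3.1860}) = 0.0397
E[score] = 0.9881 + 0.8373 + 0.0397 = 1.8651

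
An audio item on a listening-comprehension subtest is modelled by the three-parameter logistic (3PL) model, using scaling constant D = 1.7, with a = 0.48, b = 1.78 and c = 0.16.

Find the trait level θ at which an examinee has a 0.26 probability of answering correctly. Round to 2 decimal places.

P(θ) = c + (1 − c) · 1 / (1 + exp(−D·a(θ − b)))
Remove guessing floor: (0.26 − 0.16)/(1 − 0.16) = 0.1190
logit = ln(0.1190/0.8810) = -2.0015
θ = b + logit/(1.7·a) = 1.78 + (-2.0015)/0.8160 = -0.6728

-0.67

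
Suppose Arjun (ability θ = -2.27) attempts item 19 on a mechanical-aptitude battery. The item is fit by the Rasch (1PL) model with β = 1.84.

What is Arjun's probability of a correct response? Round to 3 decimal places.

0.016

P(θ) = 1 / (1 + exp(−(θ − β)))
Exponent: (-2.27 − 1.84) = -4.1100
1/(1 + e^{4.1100}) = 0.0161
P = 0.0161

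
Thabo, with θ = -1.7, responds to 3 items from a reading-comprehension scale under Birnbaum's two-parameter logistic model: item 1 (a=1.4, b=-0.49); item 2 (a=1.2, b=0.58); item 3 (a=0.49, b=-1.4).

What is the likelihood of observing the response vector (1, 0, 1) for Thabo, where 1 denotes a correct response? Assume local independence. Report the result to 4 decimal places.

0.0676

P(θ) = 1 / (1 + exp(−a(θ − b)))
P_1 = 1/(1+e^{1.6940}) = 0.1553
P_2 = 1/(1+e^{2.7360}) = 0.0609
P_3 = 1/(1+e^{0.1470}) = 0.4633
L = P_1 × (1−P_2) × P_3 = 0.1553 × 0.9391 × 0.4633 = 0.06755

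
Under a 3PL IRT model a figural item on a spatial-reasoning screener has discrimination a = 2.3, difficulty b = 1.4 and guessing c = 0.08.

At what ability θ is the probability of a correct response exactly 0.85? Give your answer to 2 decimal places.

P(θ) = c + (1 − c) · 1 / (1 + exp(−a(θ − b)))
Remove guessing floor: (0.85 − 0.08)/(1 − 0.08) = 0.8370
logit = ln(0.8370/0.1630) = 1.6358
θ = b + logit/(a) = 1.4 + 1.6358/2.3000 = 2.1112

2.11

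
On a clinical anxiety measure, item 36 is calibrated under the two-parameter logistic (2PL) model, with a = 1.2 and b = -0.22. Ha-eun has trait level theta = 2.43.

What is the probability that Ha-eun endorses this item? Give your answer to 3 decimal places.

0.960

P(theta) = 1 / (1 + exp(−a(theta − b)))
Exponent: 1.2 × (2.43 − (-0.22)) = 3.1800
1/(1 + e^{-3.1800}) = 0.9601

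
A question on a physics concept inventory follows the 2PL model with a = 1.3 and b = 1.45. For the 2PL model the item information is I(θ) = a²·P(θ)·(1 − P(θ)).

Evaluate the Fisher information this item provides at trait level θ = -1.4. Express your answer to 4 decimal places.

0.0396

P = 1/(1+e^{3.7050}) = 0.0240
P(1−P) = 0.0240 × 0.9760 = 0.0234
I = a² × P(1−P) = 1.3² × 0.0234 = 0.03960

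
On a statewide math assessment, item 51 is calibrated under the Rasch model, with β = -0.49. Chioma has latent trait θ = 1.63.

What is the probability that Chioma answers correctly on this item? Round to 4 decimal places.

0.8928

P(θ) = 1 / (1 + exp(−(θ − β)))
Exponent: (1.63 − (-0.49)) = 2.1200
1/(1 + e^{-2.1200}) = 0.8928
P = 0.8928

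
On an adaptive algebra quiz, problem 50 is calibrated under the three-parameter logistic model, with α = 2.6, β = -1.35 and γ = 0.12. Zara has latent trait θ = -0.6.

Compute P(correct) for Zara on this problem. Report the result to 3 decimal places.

0.890

P(θ) = γ + (1 − γ) · 1 / (1 + exp(−α(θ − β)))
Exponent: 2.6 × (-0.6 − (-1.35)) = 1.9500
1/(1 + e^{-1.9500}) = 0.8754
P = 0.12 + 0.88 × 0.8754 = 0.8904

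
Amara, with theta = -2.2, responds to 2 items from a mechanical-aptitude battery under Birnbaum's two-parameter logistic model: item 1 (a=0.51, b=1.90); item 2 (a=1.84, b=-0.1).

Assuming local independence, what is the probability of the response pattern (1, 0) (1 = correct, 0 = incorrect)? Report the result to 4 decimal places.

P(theta) = 1 / (1 + exp(−a(theta − b)))
P_1 = 1/(1+e^{2.0910}) = 0.1100
P_2 = 1/(1+e^{3.8640}) = 0.0206
L = P_1 × (1−P_2) = 0.1100 × 0.9794 = 0.10771

0.1077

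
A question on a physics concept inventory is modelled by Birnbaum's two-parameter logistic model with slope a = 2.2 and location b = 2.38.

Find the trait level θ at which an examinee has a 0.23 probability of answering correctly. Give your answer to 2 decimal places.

1.83

P(θ) = 1 / (1 + exp(−a(θ − b)))
logit = ln(0.2300/0.7700) = -1.2083
θ = b + logit/(a) = 2.38 + (-1.2083)/2.2000 = 1.8308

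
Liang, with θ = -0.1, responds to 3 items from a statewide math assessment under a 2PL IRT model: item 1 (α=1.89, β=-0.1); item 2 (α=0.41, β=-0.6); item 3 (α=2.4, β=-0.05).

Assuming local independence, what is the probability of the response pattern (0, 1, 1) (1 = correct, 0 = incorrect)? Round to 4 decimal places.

0.1295

P(θ) = 1 / (1 + exp(−α(θ − β)))
P_1 = 1/(1+e^{0.0000}) = 0.5000
P_2 = 1/(1+e^{-0.2050}) = 0.5511
P_3 = 1/(1+e^{0.1200}) = 0.4700
L = (1−P_1) × P_2 × P_3 = 0.5000 × 0.5511 × 0.4700 = 0.12951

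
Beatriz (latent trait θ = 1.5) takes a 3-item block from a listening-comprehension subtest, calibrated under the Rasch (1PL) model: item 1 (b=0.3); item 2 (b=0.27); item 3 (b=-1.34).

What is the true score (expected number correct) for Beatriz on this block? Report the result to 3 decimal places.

2.487

P(θ) = 1 / (1 + exp(−(θ − b)))
P_1 = 1/(1+e^{-1.2000}) = 0.7685
P_2 = 1/(1+e^{-1.2300}) = 0.7738
P_3 = 1/(1+e^{-2.8400}) = 0.9448
E[score] = 0.7685 + 0.7738 + 0.9448 = 2.4871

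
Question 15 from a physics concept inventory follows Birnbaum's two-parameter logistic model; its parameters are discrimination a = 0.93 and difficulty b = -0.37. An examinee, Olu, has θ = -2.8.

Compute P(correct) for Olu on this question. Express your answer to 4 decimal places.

0.0945

P(θ) = 1 / (1 + exp(−a(θ − b)))
Exponent: 0.93 × (-2.8 − (-0.37)) = -2.2599
1/(1 + e^{2.2599}) = 0.0945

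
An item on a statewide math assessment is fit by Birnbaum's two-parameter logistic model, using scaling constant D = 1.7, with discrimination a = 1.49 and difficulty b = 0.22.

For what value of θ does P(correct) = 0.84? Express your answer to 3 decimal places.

P(θ) = 1 / (1 + exp(−D·a(θ − b)))
logit = ln(0.8400/0.1600) = 1.6582
θ = b + logit/(1.7·a) = 0.22 + 1.6582/2.5330 = 0.8746

0.875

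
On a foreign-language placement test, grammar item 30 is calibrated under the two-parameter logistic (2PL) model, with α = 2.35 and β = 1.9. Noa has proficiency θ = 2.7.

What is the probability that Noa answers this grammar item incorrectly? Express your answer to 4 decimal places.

P(θ) = 1 / (1 + exp(−α(θ − β)))
Exponent: 2.35 × (2.7 − 1.9) = 1.8800
1/(1 + e^{-1.8800}) = 0.8676
P(incorrect) = 1 − 0.8676 = 0.1324

0.1324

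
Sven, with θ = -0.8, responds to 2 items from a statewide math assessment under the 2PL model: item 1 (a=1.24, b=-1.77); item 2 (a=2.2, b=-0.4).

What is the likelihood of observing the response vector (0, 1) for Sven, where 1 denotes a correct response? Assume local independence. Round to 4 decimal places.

0.0677

P(θ) = 1 / (1 + exp(−a(θ − b)))
P_1 = 1/(1+e^{-1.2028}) = 0.7690
P_2 = 1/(1+e^{0.8800}) = 0.2932
L = (1−P_1) × P_2 = 0.2310 × 0.2932 = 0.06772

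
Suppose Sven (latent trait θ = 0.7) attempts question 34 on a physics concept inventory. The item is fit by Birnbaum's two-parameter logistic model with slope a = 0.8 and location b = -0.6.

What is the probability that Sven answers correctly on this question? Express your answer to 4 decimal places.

P(θ) = 1 / (1 + exp(−a(θ − b)))
Exponent: 0.8 × (0.7 − (-0.6)) = 1.0400
1/(1 + e^{-1.0400}) = 0.7389

0.7389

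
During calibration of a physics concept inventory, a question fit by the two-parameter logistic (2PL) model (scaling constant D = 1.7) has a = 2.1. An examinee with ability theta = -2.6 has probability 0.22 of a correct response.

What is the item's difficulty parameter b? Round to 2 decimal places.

-2.25

P(theta) = 1 / (1 + exp(−D·a(theta − b)))
logit(0.22) = ln(0.22/0.78) = -1.2657
b = theta − logit/(1.7·a) = -2.6 − (-1.2657)/3.5700 = -2.2455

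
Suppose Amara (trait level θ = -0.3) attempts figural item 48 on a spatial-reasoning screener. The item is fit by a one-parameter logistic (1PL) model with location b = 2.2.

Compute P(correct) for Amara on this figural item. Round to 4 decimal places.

0.0759

P(θ) = 1 / (1 + exp(−(θ − b)))
Exponent: (-0.3 − 2.2) = -2.5000
1/(1 + e^{2.5000}) = 0.0759
P = 0.0759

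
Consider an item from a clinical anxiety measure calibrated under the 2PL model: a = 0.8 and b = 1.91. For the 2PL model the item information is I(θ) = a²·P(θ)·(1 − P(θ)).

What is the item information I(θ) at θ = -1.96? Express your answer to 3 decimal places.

P = 1/(1+e^{3.0960}) = 0.0433
P(1−P) = 0.0433 × 0.9567 = 0.0414
I = a² × P(1−P) = 0.8² × 0.0414 = 0.02650

0.026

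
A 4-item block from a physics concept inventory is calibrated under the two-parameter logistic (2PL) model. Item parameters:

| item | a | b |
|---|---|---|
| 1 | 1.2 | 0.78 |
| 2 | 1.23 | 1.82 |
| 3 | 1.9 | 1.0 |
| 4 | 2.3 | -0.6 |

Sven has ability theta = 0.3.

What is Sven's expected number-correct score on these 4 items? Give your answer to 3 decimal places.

1.591

P(theta) = 1 / (1 + exp(−a(theta − b)))
P_1 = 1/(1+e^{0.5760}) = 0.3599
P_2 = 1/(1+e^{1.8696}) = 0.1336
P_3 = 1/(1+e^{1.3300}) = 0.2092
P_4 = 1/(1+e^{-2.0700}) = 0.8880
E[score] = 0.3599 + 0.1336 + 0.2092 + 0.8880 = 1.5906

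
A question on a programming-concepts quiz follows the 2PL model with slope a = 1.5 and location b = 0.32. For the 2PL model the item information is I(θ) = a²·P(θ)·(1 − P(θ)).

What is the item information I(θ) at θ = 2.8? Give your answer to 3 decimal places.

0.052

P = 1/(1+e^{-3.7200}) = 0.9763
P(1−P) = 0.9763 × 0.0237 = 0.0231
I = a² × P(1−P) = 1.5² × 0.0231 = 0.05198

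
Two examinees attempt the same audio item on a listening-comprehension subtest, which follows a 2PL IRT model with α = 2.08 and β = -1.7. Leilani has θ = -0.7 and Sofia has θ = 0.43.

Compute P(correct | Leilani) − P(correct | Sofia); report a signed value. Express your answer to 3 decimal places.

-0.099

P(θ) = 1 / (1 + exp(−α(θ − β)))
P(Leilani) = 0.8889  [exponent 2.0800]
P(Sofia) = 0.9882  [exponent 4.4304]
Difference = 0.8889 − 0.9882 = -0.0993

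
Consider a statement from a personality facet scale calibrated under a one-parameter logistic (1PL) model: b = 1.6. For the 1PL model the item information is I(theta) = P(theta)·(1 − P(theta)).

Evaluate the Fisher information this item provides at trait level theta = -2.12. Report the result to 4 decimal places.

P = 1/(1+e^{3.7200}) = 0.0237
P(1−P) = 0.0237 × 0.9763 = 0.0231
I = P(1−P) = 0.02310

0.0231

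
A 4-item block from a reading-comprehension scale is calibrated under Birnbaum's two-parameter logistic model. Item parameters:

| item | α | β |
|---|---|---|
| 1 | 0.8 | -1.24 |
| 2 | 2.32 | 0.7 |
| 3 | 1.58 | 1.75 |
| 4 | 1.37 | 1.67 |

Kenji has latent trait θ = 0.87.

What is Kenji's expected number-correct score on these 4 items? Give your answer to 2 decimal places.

P(θ) = 1 / (1 + exp(−α(θ − β)))
P_1 = 1/(1+e^{-1.6880}) = 0.8440
P_2 = 1/(1+e^{-0.3944}) = 0.5973
P_3 = 1/(1+e^{1.3904}) = 0.1993
P_4 = 1/(1+e^{1.0960}) = 0.2505
E[score] = 0.8440 + 0.5973 + 0.1993 + 0.2505 = 1.8911

1.89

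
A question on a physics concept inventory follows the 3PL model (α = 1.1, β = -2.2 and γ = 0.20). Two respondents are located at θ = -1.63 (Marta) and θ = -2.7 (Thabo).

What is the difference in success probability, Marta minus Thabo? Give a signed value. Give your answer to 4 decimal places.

P(θ) = γ + (1 − γ) · 1 / (1 + exp(−α(θ − β)))
P(Marta) = 0.7214  [exponent 0.6270]
P(Thabo) = 0.4927  [exponent -0.5500]
Difference = 0.7214 − 0.4927 = 0.2288

0.2288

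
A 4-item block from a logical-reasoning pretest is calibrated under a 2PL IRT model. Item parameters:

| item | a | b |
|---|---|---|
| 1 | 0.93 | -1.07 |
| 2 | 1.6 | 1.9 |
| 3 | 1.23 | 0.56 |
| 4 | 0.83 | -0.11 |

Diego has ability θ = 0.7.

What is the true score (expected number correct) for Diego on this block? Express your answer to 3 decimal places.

2.171

P(θ) = 1 / (1 + exp(−a(θ − b)))
P_1 = 1/(1+e^{-1.6461}) = 0.8384
P_2 = 1/(1+e^{1.9200}) = 0.1279
P_3 = 1/(1+e^{-0.1722}) = 0.5429
P_4 = 1/(1+e^{-0.6723}) = 0.6620
E[score] = 0.8384 + 0.1279 + 0.5429 + 0.6620 = 2.1712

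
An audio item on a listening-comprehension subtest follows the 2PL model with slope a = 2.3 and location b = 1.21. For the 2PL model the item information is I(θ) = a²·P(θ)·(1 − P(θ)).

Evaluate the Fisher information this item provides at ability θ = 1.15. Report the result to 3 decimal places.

1.316

P = 1/(1+e^{0.1380}) = 0.4656
P(1−P) = 0.4656 × 0.5344 = 0.2488
I = a² × P(1−P) = 2.3² × 0.2488 = 1.31622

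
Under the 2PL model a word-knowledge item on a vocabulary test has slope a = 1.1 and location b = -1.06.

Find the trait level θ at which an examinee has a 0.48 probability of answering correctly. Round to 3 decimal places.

P(θ) = 1 / (1 + exp(−a(θ − b)))
logit = ln(0.4800/0.5200) = -0.0800
θ = b + logit/(a) = -1.06 + (-0.0800)/1.1000 = -1.1328

-1.133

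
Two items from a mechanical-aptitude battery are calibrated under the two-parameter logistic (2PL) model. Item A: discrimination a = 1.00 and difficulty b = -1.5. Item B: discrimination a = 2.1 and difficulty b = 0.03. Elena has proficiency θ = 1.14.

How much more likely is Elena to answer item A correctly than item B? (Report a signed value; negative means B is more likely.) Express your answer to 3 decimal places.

0.022

P(θ) = 1 / (1 + exp(−a(θ − b)))
P_A = 0.9334
P_B = 0.9114
P_A − P_B = 0.0220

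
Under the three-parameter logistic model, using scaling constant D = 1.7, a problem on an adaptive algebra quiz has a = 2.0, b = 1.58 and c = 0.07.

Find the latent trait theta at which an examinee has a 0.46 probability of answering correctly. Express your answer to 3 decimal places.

1.484

P(theta) = c + (1 − c) · 1 / (1 + exp(−D·a(theta − b)))
Remove guessing floor: (0.46 − 0.07)/(1 − 0.07) = 0.4194
logit = ln(0.4194/0.5806) = -0.3254
theta = b + logit/(1.7·a) = 1.58 + (-0.3254)/3.4000 = 1.4843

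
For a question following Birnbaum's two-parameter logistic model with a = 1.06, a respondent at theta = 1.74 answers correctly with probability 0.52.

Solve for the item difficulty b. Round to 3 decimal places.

P(theta) = 1 / (1 + exp(−a(theta − b)))
logit(0.52) = ln(0.52/0.48) = 0.0800
b = theta − logit/(a) = 1.74 − 0.0800/1.0600 = 1.6645

1.664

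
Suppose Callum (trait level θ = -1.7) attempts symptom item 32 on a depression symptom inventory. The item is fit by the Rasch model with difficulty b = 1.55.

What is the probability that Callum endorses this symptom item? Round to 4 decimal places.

P(θ) = 1 / (1 + exp(−(θ − b)))
Exponent: (-1.7 − 1.55) = -3.2500
1/(1 + e^{3.2500}) = 0.0373
P = 0.0373

0.0373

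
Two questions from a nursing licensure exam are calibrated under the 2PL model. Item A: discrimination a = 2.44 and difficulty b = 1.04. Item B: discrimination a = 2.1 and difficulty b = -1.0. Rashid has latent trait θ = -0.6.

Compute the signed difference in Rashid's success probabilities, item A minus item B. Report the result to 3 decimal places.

-0.681

P(θ) = 1 / (1 + exp(−a(θ − b)))
P_A = 0.0180
P_B = 0.6985
P_A − P_B = -0.6805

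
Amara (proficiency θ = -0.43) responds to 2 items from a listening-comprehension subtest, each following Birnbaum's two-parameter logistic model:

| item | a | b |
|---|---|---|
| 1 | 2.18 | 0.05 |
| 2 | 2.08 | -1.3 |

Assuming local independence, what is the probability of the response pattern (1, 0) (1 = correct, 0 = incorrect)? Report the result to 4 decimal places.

P(θ) = 1 / (1 + exp(−a(θ − b)))
P_1 = 1/(1+e^{1.0464}) = 0.2599
P_2 = 1/(1+e^{-1.8096}) = 0.8593
L = P_1 × (1−P_2) = 0.2599 × 0.1407 = 0.03657

0.0366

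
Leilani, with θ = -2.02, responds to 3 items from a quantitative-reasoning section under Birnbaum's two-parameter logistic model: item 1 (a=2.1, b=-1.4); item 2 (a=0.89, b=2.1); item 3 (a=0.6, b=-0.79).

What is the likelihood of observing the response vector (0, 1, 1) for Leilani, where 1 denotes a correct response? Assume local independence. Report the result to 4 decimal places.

P(θ) = 1 / (1 + exp(−a(θ − b)))
P_1 = 1/(1+e^{1.3020}) = 0.2138
P_2 = 1/(1+e^{3.6668}) = 0.0249
P_3 = 1/(1+e^{0.7380}) = 0.3234
L = (1−P_1) × P_2 × P_3 = 0.7862 × 0.0249 × 0.3234 = 0.00634

0.0063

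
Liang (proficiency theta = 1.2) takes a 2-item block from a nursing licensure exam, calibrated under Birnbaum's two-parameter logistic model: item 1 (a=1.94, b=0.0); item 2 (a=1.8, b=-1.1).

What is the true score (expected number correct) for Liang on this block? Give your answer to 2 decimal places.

1.90

P(theta) = 1 / (1 + exp(−a(theta − b)))
P_1 = 1/(1+e^{-2.3280}) = 0.9112
P_2 = 1/(1+e^{-4.1400}) = 0.9843
E[score] = 0.9112 + 0.9843 = 1.8955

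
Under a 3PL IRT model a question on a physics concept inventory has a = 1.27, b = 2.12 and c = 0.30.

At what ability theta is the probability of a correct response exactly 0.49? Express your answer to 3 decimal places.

1.343

P(theta) = c + (1 − c) · 1 / (1 + exp(−a(theta − b)))
Remove guessing floor: (0.49 − 0.30)/(1 − 0.30) = 0.2714
logit = ln(0.2714/0.7286) = -0.9874
theta = b + logit/(a) = 2.12 + (-0.9874)/1.2700 = 1.3425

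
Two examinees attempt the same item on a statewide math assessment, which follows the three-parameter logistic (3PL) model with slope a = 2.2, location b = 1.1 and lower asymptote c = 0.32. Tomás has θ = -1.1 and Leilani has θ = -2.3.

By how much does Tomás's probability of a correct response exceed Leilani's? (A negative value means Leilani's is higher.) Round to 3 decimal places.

P(θ) = c + (1 − c) · 1 / (1 + exp(−a(θ − b)))
P(Tomás) = 0.3253  [exponent -4.8400]
P(Leilani) = 0.3204  [exponent -7.4800]
Difference = 0.3253 − 0.3204 = 0.0050

0.005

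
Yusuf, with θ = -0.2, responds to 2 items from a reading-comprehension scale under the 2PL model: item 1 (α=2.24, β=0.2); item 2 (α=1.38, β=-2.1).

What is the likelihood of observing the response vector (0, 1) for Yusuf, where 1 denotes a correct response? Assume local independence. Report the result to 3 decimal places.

P(θ) = 1 / (1 + exp(−α(θ − β)))
P_1 = 1/(1+e^{0.8960}) = 0.2899
P_2 = 1/(1+e^{-2.6220}) = 0.9323
L = (1−P_1) × P_2 = 0.7101 × 0.9323 = 0.66203

0.662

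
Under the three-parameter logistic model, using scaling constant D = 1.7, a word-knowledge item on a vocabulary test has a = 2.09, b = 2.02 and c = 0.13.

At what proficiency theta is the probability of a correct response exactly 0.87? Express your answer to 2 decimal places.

P(theta) = c + (1 − c) · 1 / (1 + exp(−D·a(theta − b)))
Remove guessing floor: (0.87 − 0.13)/(1 − 0.13) = 0.8506
logit = ln(0.8506/0.1494) = 1.7391
theta = b + logit/(1.7·a) = 2.02 + 1.7391/3.5530 = 2.5095

2.51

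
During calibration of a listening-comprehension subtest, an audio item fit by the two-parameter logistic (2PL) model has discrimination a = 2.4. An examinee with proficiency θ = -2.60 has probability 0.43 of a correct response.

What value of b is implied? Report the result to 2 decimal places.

-2.48

P(θ) = 1 / (1 + exp(−a(θ − b)))
logit(0.43) = ln(0.43/0.57) = -0.2819
b = θ − logit/(a) = -2.60 − (-0.2819)/2.4000 = -2.4826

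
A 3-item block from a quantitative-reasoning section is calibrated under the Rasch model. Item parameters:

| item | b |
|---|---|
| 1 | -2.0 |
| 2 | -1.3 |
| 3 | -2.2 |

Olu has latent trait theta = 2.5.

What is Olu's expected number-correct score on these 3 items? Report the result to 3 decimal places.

2.958

P(theta) = 1 / (1 + exp(−(theta − b)))
P_1 = 1/(1+e^{-4.5000}) = 0.9890
P_2 = 1/(1+e^{-3.8000}) = 0.9781
P_3 = 1/(1+e^{-4.7000}) = 0.9910
E[score] = 0.9890 + 0.9781 + 0.9910 = 2.9581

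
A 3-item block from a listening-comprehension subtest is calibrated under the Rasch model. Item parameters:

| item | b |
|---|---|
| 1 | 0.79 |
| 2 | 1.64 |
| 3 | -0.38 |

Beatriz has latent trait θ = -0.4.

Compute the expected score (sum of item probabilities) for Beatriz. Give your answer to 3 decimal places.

P(θ) = 1 / (1 + exp(−(θ − b)))
P_1 = 1/(1+e^{1.1900}) = 0.2333
P_2 = 1/(1+e^{2.0400}) = 0.1151
P_3 = 1/(1+e^{0.0200}) = 0.4950
E[score] = 0.2333 + 0.1151 + 0.4950 = 0.8433

0.843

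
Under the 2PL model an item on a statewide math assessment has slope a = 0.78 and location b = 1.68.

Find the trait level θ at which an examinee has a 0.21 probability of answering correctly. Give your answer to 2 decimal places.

-0.02

P(θ) = 1 / (1 + exp(−a(θ − b)))
logit = ln(0.2100/0.7900) = -1.3249
θ = b + logit/(a) = 1.68 + (-1.3249)/0.7800 = -0.0186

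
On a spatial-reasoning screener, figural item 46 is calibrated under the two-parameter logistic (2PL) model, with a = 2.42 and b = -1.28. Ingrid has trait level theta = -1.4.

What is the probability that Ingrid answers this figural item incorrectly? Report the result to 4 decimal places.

0.5721

P(theta) = 1 / (1 + exp(−a(theta − b)))
Exponent: 2.42 × (-1.4 − (-1.28)) = -0.2904
1/(1 + e^{0.2904}) = 0.4279
P(incorrect) = 1 − 0.4279 = 0.5721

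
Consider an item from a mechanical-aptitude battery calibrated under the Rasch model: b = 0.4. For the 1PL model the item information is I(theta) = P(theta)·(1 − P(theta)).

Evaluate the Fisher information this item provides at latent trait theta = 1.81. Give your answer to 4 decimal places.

0.1577

P = 1/(1+e^{-1.4100}) = 0.8038
P(1−P) = 0.8038 × 0.1962 = 0.1577
I = P(1−P) = 0.15773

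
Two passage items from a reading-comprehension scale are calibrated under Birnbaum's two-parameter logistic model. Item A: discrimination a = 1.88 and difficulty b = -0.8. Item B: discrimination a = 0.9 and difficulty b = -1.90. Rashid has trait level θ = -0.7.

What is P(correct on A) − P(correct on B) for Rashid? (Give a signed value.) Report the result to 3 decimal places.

P(θ) = 1 / (1 + exp(−a(θ − b)))
P_A = 0.5469
P_B = 0.7465
P_A − P_B = -0.1996

-0.200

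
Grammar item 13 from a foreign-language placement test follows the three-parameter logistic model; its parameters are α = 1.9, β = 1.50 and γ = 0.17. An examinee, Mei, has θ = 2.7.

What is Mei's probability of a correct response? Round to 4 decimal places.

0.9230

P(θ) = γ + (1 − γ) · 1 / (1 + exp(−α(θ − β)))
Exponent: 1.9 × (2.7 − 1.50) = 2.2800
1/(1 + e^{-2.2800}) = 0.9072
P = 0.17 + 0.83 × 0.9072 = 0.9230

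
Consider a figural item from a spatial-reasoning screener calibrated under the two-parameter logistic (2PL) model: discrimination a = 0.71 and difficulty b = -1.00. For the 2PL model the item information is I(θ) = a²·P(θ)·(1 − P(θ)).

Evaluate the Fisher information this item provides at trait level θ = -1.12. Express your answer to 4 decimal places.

P = 1/(1+e^{0.0852}) = 0.4787
P(1−P) = 0.4787 × 0.5213 = 0.2495
I = a² × P(1−P) = 0.71² × 0.2495 = 0.12580

0.1258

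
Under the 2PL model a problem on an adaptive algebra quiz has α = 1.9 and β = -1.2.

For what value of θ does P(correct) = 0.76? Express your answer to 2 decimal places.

P(θ) = 1 / (1 + exp(−α(θ − β)))
logit = ln(0.7600/0.2400) = 1.1527
θ = β + logit/(α) = -1.2 + 1.1527/1.9000 = -0.5933

-0.59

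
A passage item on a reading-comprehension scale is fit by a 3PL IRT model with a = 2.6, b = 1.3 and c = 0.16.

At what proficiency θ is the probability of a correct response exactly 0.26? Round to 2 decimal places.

0.53

P(θ) = c + (1 − c) · 1 / (1 + exp(−a(θ − b)))
Remove guessing floor: (0.26 − 0.16)/(1 − 0.16) = 0.1190
logit = ln(0.1190/0.8810) = -2.0015
θ = b + logit/(a) = 1.3 + (-2.0015)/2.6000 = 0.5302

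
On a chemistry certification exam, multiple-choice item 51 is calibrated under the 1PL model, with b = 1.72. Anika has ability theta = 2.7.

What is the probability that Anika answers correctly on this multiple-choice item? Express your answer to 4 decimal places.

0.7271

P(theta) = 1 / (1 + exp(−(theta − b)))
Exponent: (2.7 − 1.72) = 0.9800
1/(1 + e^{-0.9800}) = 0.7271
P = 0.7271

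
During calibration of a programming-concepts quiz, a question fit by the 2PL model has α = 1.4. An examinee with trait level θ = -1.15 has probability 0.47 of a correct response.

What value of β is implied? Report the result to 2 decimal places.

-1.06

P(θ) = 1 / (1 + exp(−α(θ − β)))
logit(0.47) = ln(0.47/0.53) = -0.1201
β = θ − logit/(α) = -1.15 − (-0.1201)/1.4000 = -1.0642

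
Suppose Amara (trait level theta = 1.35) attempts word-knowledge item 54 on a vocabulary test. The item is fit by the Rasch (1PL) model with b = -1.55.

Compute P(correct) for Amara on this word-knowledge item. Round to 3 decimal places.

0.948

P(theta) = 1 / (1 + exp(−(theta − b)))
Exponent: (1.35 − (-1.55)) = 2.9000
1/(1 + e^{-2.9000}) = 0.9478
P = 0.9478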